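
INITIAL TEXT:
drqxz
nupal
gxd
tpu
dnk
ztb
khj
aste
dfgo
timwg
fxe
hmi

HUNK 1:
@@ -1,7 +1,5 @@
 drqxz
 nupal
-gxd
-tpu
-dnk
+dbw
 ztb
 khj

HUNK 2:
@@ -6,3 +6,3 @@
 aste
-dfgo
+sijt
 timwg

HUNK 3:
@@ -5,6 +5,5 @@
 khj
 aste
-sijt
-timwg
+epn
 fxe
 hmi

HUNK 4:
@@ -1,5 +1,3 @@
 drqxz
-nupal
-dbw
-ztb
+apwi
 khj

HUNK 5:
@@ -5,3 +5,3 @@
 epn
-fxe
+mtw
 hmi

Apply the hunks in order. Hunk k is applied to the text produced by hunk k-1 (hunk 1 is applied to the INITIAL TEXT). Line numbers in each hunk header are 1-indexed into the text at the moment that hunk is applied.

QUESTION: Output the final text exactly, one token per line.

Hunk 1: at line 1 remove [gxd,tpu,dnk] add [dbw] -> 10 lines: drqxz nupal dbw ztb khj aste dfgo timwg fxe hmi
Hunk 2: at line 6 remove [dfgo] add [sijt] -> 10 lines: drqxz nupal dbw ztb khj aste sijt timwg fxe hmi
Hunk 3: at line 5 remove [sijt,timwg] add [epn] -> 9 lines: drqxz nupal dbw ztb khj aste epn fxe hmi
Hunk 4: at line 1 remove [nupal,dbw,ztb] add [apwi] -> 7 lines: drqxz apwi khj aste epn fxe hmi
Hunk 5: at line 5 remove [fxe] add [mtw] -> 7 lines: drqxz apwi khj aste epn mtw hmi

Answer: drqxz
apwi
khj
aste
epn
mtw
hmi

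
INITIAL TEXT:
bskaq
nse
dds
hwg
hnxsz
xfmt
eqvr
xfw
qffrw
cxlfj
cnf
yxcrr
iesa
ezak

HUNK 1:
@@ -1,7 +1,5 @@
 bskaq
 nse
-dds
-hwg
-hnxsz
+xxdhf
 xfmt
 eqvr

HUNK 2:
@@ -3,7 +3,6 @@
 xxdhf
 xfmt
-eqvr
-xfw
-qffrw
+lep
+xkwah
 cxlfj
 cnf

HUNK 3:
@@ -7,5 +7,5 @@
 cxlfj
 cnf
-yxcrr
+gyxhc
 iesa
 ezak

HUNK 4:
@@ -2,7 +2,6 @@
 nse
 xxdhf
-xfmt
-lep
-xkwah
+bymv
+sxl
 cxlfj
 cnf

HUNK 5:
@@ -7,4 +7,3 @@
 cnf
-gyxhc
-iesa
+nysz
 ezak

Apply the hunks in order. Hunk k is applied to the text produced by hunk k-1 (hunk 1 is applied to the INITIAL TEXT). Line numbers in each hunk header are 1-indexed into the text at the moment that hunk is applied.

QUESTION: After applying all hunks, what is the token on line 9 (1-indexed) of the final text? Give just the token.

Hunk 1: at line 1 remove [dds,hwg,hnxsz] add [xxdhf] -> 12 lines: bskaq nse xxdhf xfmt eqvr xfw qffrw cxlfj cnf yxcrr iesa ezak
Hunk 2: at line 3 remove [eqvr,xfw,qffrw] add [lep,xkwah] -> 11 lines: bskaq nse xxdhf xfmt lep xkwah cxlfj cnf yxcrr iesa ezak
Hunk 3: at line 7 remove [yxcrr] add [gyxhc] -> 11 lines: bskaq nse xxdhf xfmt lep xkwah cxlfj cnf gyxhc iesa ezak
Hunk 4: at line 2 remove [xfmt,lep,xkwah] add [bymv,sxl] -> 10 lines: bskaq nse xxdhf bymv sxl cxlfj cnf gyxhc iesa ezak
Hunk 5: at line 7 remove [gyxhc,iesa] add [nysz] -> 9 lines: bskaq nse xxdhf bymv sxl cxlfj cnf nysz ezak
Final line 9: ezak

Answer: ezak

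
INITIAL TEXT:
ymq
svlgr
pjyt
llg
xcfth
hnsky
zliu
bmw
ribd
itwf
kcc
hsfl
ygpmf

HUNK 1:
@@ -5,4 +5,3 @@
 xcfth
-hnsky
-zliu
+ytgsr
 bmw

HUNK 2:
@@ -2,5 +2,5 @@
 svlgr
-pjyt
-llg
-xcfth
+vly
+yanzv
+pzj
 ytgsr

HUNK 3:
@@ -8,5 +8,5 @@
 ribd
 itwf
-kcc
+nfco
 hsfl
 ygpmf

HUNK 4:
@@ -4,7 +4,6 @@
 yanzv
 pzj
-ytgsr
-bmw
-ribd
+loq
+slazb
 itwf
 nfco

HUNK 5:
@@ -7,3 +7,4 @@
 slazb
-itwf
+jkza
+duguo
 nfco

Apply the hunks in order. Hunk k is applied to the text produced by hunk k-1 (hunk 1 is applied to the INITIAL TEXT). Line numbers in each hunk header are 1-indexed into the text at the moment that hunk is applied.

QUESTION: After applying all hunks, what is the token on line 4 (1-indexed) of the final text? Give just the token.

Answer: yanzv

Derivation:
Hunk 1: at line 5 remove [hnsky,zliu] add [ytgsr] -> 12 lines: ymq svlgr pjyt llg xcfth ytgsr bmw ribd itwf kcc hsfl ygpmf
Hunk 2: at line 2 remove [pjyt,llg,xcfth] add [vly,yanzv,pzj] -> 12 lines: ymq svlgr vly yanzv pzj ytgsr bmw ribd itwf kcc hsfl ygpmf
Hunk 3: at line 8 remove [kcc] add [nfco] -> 12 lines: ymq svlgr vly yanzv pzj ytgsr bmw ribd itwf nfco hsfl ygpmf
Hunk 4: at line 4 remove [ytgsr,bmw,ribd] add [loq,slazb] -> 11 lines: ymq svlgr vly yanzv pzj loq slazb itwf nfco hsfl ygpmf
Hunk 5: at line 7 remove [itwf] add [jkza,duguo] -> 12 lines: ymq svlgr vly yanzv pzj loq slazb jkza duguo nfco hsfl ygpmf
Final line 4: yanzv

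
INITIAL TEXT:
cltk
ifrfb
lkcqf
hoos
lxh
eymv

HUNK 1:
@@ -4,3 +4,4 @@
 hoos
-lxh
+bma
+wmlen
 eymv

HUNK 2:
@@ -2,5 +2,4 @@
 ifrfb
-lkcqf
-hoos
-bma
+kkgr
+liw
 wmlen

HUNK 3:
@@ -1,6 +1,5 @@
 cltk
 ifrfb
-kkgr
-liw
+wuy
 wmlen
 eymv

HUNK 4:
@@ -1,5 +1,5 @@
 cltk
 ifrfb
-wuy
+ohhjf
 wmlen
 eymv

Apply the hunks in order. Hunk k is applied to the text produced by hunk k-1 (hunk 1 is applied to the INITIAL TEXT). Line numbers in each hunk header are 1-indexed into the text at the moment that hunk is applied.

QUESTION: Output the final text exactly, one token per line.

Hunk 1: at line 4 remove [lxh] add [bma,wmlen] -> 7 lines: cltk ifrfb lkcqf hoos bma wmlen eymv
Hunk 2: at line 2 remove [lkcqf,hoos,bma] add [kkgr,liw] -> 6 lines: cltk ifrfb kkgr liw wmlen eymv
Hunk 3: at line 1 remove [kkgr,liw] add [wuy] -> 5 lines: cltk ifrfb wuy wmlen eymv
Hunk 4: at line 1 remove [wuy] add [ohhjf] -> 5 lines: cltk ifrfb ohhjf wmlen eymv

Answer: cltk
ifrfb
ohhjf
wmlen
eymv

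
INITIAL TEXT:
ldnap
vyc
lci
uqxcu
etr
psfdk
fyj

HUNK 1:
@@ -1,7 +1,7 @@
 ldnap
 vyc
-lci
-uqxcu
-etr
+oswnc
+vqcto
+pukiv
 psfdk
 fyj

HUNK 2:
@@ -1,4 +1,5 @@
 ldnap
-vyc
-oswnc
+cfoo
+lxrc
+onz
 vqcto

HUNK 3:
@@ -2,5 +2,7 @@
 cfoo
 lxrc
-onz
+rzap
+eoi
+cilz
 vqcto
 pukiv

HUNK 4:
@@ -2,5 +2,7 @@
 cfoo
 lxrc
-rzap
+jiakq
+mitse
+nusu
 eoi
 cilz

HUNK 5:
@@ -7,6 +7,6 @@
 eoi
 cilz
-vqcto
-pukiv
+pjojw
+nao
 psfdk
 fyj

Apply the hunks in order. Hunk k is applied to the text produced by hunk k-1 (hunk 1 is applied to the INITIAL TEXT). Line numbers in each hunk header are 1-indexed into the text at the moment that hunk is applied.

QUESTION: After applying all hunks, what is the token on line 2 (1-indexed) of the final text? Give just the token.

Hunk 1: at line 1 remove [lci,uqxcu,etr] add [oswnc,vqcto,pukiv] -> 7 lines: ldnap vyc oswnc vqcto pukiv psfdk fyj
Hunk 2: at line 1 remove [vyc,oswnc] add [cfoo,lxrc,onz] -> 8 lines: ldnap cfoo lxrc onz vqcto pukiv psfdk fyj
Hunk 3: at line 2 remove [onz] add [rzap,eoi,cilz] -> 10 lines: ldnap cfoo lxrc rzap eoi cilz vqcto pukiv psfdk fyj
Hunk 4: at line 2 remove [rzap] add [jiakq,mitse,nusu] -> 12 lines: ldnap cfoo lxrc jiakq mitse nusu eoi cilz vqcto pukiv psfdk fyj
Hunk 5: at line 7 remove [vqcto,pukiv] add [pjojw,nao] -> 12 lines: ldnap cfoo lxrc jiakq mitse nusu eoi cilz pjojw nao psfdk fyj
Final line 2: cfoo

Answer: cfoo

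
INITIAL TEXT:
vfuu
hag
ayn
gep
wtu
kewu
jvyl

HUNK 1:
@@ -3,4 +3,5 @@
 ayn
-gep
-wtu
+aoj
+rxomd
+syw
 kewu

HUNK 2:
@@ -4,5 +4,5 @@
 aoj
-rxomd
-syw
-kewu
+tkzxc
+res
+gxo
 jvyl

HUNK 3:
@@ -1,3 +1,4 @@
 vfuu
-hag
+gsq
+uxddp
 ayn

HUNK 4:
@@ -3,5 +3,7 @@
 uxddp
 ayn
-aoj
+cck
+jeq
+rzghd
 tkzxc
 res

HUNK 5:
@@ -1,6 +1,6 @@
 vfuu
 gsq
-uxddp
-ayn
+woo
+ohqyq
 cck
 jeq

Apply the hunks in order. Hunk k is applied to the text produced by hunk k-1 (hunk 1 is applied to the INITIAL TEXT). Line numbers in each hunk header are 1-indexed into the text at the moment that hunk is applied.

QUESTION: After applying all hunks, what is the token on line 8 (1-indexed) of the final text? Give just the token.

Hunk 1: at line 3 remove [gep,wtu] add [aoj,rxomd,syw] -> 8 lines: vfuu hag ayn aoj rxomd syw kewu jvyl
Hunk 2: at line 4 remove [rxomd,syw,kewu] add [tkzxc,res,gxo] -> 8 lines: vfuu hag ayn aoj tkzxc res gxo jvyl
Hunk 3: at line 1 remove [hag] add [gsq,uxddp] -> 9 lines: vfuu gsq uxddp ayn aoj tkzxc res gxo jvyl
Hunk 4: at line 3 remove [aoj] add [cck,jeq,rzghd] -> 11 lines: vfuu gsq uxddp ayn cck jeq rzghd tkzxc res gxo jvyl
Hunk 5: at line 1 remove [uxddp,ayn] add [woo,ohqyq] -> 11 lines: vfuu gsq woo ohqyq cck jeq rzghd tkzxc res gxo jvyl
Final line 8: tkzxc

Answer: tkzxc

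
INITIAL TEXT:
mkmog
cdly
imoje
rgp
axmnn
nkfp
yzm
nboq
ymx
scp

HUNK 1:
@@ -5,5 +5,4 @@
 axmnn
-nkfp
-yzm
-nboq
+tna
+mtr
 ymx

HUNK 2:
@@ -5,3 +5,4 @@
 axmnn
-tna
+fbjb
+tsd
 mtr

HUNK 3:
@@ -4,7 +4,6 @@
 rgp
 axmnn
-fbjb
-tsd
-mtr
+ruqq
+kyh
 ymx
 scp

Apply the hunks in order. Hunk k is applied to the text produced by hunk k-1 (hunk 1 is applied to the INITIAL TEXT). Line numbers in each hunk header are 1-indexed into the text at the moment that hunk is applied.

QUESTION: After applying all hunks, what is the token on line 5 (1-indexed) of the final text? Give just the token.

Answer: axmnn

Derivation:
Hunk 1: at line 5 remove [nkfp,yzm,nboq] add [tna,mtr] -> 9 lines: mkmog cdly imoje rgp axmnn tna mtr ymx scp
Hunk 2: at line 5 remove [tna] add [fbjb,tsd] -> 10 lines: mkmog cdly imoje rgp axmnn fbjb tsd mtr ymx scp
Hunk 3: at line 4 remove [fbjb,tsd,mtr] add [ruqq,kyh] -> 9 lines: mkmog cdly imoje rgp axmnn ruqq kyh ymx scp
Final line 5: axmnn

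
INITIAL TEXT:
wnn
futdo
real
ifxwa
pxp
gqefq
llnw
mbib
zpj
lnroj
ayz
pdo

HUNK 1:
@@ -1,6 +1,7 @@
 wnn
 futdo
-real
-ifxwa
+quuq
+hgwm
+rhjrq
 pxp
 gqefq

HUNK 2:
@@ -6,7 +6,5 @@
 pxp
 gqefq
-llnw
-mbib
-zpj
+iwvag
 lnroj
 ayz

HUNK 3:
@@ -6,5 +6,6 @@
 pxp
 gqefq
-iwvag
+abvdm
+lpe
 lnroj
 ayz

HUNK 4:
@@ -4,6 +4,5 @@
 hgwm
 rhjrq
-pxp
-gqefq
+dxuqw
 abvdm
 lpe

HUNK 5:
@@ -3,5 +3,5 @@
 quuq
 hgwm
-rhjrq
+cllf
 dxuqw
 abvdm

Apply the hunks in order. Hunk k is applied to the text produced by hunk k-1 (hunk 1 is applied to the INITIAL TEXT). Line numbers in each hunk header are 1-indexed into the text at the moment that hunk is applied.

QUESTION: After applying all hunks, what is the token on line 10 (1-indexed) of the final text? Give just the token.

Hunk 1: at line 1 remove [real,ifxwa] add [quuq,hgwm,rhjrq] -> 13 lines: wnn futdo quuq hgwm rhjrq pxp gqefq llnw mbib zpj lnroj ayz pdo
Hunk 2: at line 6 remove [llnw,mbib,zpj] add [iwvag] -> 11 lines: wnn futdo quuq hgwm rhjrq pxp gqefq iwvag lnroj ayz pdo
Hunk 3: at line 6 remove [iwvag] add [abvdm,lpe] -> 12 lines: wnn futdo quuq hgwm rhjrq pxp gqefq abvdm lpe lnroj ayz pdo
Hunk 4: at line 4 remove [pxp,gqefq] add [dxuqw] -> 11 lines: wnn futdo quuq hgwm rhjrq dxuqw abvdm lpe lnroj ayz pdo
Hunk 5: at line 3 remove [rhjrq] add [cllf] -> 11 lines: wnn futdo quuq hgwm cllf dxuqw abvdm lpe lnroj ayz pdo
Final line 10: ayz

Answer: ayz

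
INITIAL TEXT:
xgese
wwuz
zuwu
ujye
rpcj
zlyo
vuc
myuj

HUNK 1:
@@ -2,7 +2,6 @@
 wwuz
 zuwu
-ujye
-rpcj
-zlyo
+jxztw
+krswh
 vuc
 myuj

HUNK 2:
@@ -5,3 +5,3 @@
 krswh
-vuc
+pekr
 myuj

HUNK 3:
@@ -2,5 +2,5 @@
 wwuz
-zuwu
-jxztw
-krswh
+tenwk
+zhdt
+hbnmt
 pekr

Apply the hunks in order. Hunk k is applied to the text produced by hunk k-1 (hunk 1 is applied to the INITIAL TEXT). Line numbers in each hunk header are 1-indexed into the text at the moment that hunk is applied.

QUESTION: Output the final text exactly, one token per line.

Hunk 1: at line 2 remove [ujye,rpcj,zlyo] add [jxztw,krswh] -> 7 lines: xgese wwuz zuwu jxztw krswh vuc myuj
Hunk 2: at line 5 remove [vuc] add [pekr] -> 7 lines: xgese wwuz zuwu jxztw krswh pekr myuj
Hunk 3: at line 2 remove [zuwu,jxztw,krswh] add [tenwk,zhdt,hbnmt] -> 7 lines: xgese wwuz tenwk zhdt hbnmt pekr myuj

Answer: xgese
wwuz
tenwk
zhdt
hbnmt
pekr
myuj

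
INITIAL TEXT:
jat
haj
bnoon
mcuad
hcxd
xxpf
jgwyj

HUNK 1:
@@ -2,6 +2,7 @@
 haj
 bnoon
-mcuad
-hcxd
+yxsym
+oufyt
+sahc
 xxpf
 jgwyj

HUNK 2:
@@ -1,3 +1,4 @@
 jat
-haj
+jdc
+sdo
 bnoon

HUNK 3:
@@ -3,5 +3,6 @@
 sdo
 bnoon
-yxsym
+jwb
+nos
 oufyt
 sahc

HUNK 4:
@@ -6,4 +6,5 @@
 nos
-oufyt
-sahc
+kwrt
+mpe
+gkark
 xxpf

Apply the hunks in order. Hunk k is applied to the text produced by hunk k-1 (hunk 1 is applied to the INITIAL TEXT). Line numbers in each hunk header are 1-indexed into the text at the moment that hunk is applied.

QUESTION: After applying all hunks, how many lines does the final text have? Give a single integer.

Answer: 11

Derivation:
Hunk 1: at line 2 remove [mcuad,hcxd] add [yxsym,oufyt,sahc] -> 8 lines: jat haj bnoon yxsym oufyt sahc xxpf jgwyj
Hunk 2: at line 1 remove [haj] add [jdc,sdo] -> 9 lines: jat jdc sdo bnoon yxsym oufyt sahc xxpf jgwyj
Hunk 3: at line 3 remove [yxsym] add [jwb,nos] -> 10 lines: jat jdc sdo bnoon jwb nos oufyt sahc xxpf jgwyj
Hunk 4: at line 6 remove [oufyt,sahc] add [kwrt,mpe,gkark] -> 11 lines: jat jdc sdo bnoon jwb nos kwrt mpe gkark xxpf jgwyj
Final line count: 11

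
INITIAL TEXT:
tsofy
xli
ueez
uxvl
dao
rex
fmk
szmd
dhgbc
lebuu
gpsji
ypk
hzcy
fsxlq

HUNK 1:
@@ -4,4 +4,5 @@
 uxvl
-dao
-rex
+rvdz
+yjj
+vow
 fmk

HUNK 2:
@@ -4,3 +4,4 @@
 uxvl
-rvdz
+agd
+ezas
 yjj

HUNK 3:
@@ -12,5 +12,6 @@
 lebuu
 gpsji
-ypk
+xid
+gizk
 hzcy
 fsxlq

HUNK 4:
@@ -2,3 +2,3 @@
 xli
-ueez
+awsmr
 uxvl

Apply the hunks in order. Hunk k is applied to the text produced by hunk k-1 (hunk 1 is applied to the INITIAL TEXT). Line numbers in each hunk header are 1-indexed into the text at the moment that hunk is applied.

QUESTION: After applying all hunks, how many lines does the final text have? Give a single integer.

Answer: 17

Derivation:
Hunk 1: at line 4 remove [dao,rex] add [rvdz,yjj,vow] -> 15 lines: tsofy xli ueez uxvl rvdz yjj vow fmk szmd dhgbc lebuu gpsji ypk hzcy fsxlq
Hunk 2: at line 4 remove [rvdz] add [agd,ezas] -> 16 lines: tsofy xli ueez uxvl agd ezas yjj vow fmk szmd dhgbc lebuu gpsji ypk hzcy fsxlq
Hunk 3: at line 12 remove [ypk] add [xid,gizk] -> 17 lines: tsofy xli ueez uxvl agd ezas yjj vow fmk szmd dhgbc lebuu gpsji xid gizk hzcy fsxlq
Hunk 4: at line 2 remove [ueez] add [awsmr] -> 17 lines: tsofy xli awsmr uxvl agd ezas yjj vow fmk szmd dhgbc lebuu gpsji xid gizk hzcy fsxlq
Final line count: 17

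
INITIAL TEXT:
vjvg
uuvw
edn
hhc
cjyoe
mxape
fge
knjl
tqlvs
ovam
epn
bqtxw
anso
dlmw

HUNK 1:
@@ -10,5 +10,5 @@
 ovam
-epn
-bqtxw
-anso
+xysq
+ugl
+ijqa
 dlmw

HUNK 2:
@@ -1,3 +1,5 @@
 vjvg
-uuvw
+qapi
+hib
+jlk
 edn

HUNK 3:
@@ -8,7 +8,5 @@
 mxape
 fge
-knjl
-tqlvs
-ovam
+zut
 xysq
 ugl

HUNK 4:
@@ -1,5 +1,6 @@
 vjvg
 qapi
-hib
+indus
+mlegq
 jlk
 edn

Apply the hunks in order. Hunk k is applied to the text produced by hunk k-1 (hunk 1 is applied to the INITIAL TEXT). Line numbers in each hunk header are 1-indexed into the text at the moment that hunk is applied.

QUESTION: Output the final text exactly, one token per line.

Hunk 1: at line 10 remove [epn,bqtxw,anso] add [xysq,ugl,ijqa] -> 14 lines: vjvg uuvw edn hhc cjyoe mxape fge knjl tqlvs ovam xysq ugl ijqa dlmw
Hunk 2: at line 1 remove [uuvw] add [qapi,hib,jlk] -> 16 lines: vjvg qapi hib jlk edn hhc cjyoe mxape fge knjl tqlvs ovam xysq ugl ijqa dlmw
Hunk 3: at line 8 remove [knjl,tqlvs,ovam] add [zut] -> 14 lines: vjvg qapi hib jlk edn hhc cjyoe mxape fge zut xysq ugl ijqa dlmw
Hunk 4: at line 1 remove [hib] add [indus,mlegq] -> 15 lines: vjvg qapi indus mlegq jlk edn hhc cjyoe mxape fge zut xysq ugl ijqa dlmw

Answer: vjvg
qapi
indus
mlegq
jlk
edn
hhc
cjyoe
mxape
fge
zut
xysq
ugl
ijqa
dlmw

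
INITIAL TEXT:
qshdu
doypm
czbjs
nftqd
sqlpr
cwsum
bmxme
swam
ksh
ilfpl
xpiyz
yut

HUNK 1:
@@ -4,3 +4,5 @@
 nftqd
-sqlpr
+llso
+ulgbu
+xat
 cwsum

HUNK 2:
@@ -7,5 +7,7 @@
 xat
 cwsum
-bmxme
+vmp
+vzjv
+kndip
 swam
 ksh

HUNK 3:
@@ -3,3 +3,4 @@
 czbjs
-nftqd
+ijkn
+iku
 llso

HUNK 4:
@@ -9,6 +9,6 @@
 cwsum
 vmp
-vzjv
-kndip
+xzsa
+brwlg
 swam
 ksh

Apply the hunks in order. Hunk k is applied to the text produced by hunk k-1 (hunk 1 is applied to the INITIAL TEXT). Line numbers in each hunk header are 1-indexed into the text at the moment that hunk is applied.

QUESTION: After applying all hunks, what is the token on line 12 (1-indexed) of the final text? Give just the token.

Hunk 1: at line 4 remove [sqlpr] add [llso,ulgbu,xat] -> 14 lines: qshdu doypm czbjs nftqd llso ulgbu xat cwsum bmxme swam ksh ilfpl xpiyz yut
Hunk 2: at line 7 remove [bmxme] add [vmp,vzjv,kndip] -> 16 lines: qshdu doypm czbjs nftqd llso ulgbu xat cwsum vmp vzjv kndip swam ksh ilfpl xpiyz yut
Hunk 3: at line 3 remove [nftqd] add [ijkn,iku] -> 17 lines: qshdu doypm czbjs ijkn iku llso ulgbu xat cwsum vmp vzjv kndip swam ksh ilfpl xpiyz yut
Hunk 4: at line 9 remove [vzjv,kndip] add [xzsa,brwlg] -> 17 lines: qshdu doypm czbjs ijkn iku llso ulgbu xat cwsum vmp xzsa brwlg swam ksh ilfpl xpiyz yut
Final line 12: brwlg

Answer: brwlg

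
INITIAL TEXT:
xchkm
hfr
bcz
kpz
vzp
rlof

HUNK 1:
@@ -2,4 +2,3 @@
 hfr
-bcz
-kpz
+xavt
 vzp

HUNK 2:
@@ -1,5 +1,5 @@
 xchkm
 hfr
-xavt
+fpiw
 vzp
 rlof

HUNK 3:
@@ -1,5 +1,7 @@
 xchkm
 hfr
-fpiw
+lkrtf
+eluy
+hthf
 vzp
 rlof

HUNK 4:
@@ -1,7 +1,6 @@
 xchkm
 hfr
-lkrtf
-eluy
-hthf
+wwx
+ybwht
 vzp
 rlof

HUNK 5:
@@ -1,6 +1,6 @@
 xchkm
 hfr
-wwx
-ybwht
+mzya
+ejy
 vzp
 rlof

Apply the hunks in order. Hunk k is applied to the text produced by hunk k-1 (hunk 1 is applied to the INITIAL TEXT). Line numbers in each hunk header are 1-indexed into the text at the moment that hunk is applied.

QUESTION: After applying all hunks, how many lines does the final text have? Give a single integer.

Hunk 1: at line 2 remove [bcz,kpz] add [xavt] -> 5 lines: xchkm hfr xavt vzp rlof
Hunk 2: at line 1 remove [xavt] add [fpiw] -> 5 lines: xchkm hfr fpiw vzp rlof
Hunk 3: at line 1 remove [fpiw] add [lkrtf,eluy,hthf] -> 7 lines: xchkm hfr lkrtf eluy hthf vzp rlof
Hunk 4: at line 1 remove [lkrtf,eluy,hthf] add [wwx,ybwht] -> 6 lines: xchkm hfr wwx ybwht vzp rlof
Hunk 5: at line 1 remove [wwx,ybwht] add [mzya,ejy] -> 6 lines: xchkm hfr mzya ejy vzp rlof
Final line count: 6

Answer: 6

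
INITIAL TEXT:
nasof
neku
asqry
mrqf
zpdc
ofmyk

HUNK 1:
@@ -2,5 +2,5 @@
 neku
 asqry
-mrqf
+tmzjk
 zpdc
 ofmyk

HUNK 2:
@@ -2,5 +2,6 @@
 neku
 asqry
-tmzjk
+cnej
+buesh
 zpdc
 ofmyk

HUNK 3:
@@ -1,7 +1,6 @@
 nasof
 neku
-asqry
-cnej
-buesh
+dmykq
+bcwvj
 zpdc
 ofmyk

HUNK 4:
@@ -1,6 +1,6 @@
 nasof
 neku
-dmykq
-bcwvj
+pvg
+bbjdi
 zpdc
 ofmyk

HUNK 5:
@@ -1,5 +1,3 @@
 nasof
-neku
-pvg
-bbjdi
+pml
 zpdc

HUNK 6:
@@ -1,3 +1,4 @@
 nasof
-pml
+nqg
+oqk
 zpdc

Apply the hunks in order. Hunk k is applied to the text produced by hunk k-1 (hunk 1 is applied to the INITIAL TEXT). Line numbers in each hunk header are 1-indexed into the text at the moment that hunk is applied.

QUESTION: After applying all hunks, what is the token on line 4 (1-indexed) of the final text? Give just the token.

Answer: zpdc

Derivation:
Hunk 1: at line 2 remove [mrqf] add [tmzjk] -> 6 lines: nasof neku asqry tmzjk zpdc ofmyk
Hunk 2: at line 2 remove [tmzjk] add [cnej,buesh] -> 7 lines: nasof neku asqry cnej buesh zpdc ofmyk
Hunk 3: at line 1 remove [asqry,cnej,buesh] add [dmykq,bcwvj] -> 6 lines: nasof neku dmykq bcwvj zpdc ofmyk
Hunk 4: at line 1 remove [dmykq,bcwvj] add [pvg,bbjdi] -> 6 lines: nasof neku pvg bbjdi zpdc ofmyk
Hunk 5: at line 1 remove [neku,pvg,bbjdi] add [pml] -> 4 lines: nasof pml zpdc ofmyk
Hunk 6: at line 1 remove [pml] add [nqg,oqk] -> 5 lines: nasof nqg oqk zpdc ofmyk
Final line 4: zpdc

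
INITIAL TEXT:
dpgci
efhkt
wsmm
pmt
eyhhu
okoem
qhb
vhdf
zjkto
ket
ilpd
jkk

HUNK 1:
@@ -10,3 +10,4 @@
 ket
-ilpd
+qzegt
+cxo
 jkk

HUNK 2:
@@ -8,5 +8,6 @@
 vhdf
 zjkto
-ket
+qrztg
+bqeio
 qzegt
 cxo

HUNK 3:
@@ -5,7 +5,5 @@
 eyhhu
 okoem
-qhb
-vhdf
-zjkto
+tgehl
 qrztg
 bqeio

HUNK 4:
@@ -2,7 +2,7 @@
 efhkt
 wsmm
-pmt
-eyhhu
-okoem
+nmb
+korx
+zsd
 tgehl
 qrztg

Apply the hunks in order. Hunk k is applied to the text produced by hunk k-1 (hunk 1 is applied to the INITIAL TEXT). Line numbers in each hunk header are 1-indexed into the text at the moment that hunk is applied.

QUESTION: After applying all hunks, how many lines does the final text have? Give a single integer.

Hunk 1: at line 10 remove [ilpd] add [qzegt,cxo] -> 13 lines: dpgci efhkt wsmm pmt eyhhu okoem qhb vhdf zjkto ket qzegt cxo jkk
Hunk 2: at line 8 remove [ket] add [qrztg,bqeio] -> 14 lines: dpgci efhkt wsmm pmt eyhhu okoem qhb vhdf zjkto qrztg bqeio qzegt cxo jkk
Hunk 3: at line 5 remove [qhb,vhdf,zjkto] add [tgehl] -> 12 lines: dpgci efhkt wsmm pmt eyhhu okoem tgehl qrztg bqeio qzegt cxo jkk
Hunk 4: at line 2 remove [pmt,eyhhu,okoem] add [nmb,korx,zsd] -> 12 lines: dpgci efhkt wsmm nmb korx zsd tgehl qrztg bqeio qzegt cxo jkk
Final line count: 12

Answer: 12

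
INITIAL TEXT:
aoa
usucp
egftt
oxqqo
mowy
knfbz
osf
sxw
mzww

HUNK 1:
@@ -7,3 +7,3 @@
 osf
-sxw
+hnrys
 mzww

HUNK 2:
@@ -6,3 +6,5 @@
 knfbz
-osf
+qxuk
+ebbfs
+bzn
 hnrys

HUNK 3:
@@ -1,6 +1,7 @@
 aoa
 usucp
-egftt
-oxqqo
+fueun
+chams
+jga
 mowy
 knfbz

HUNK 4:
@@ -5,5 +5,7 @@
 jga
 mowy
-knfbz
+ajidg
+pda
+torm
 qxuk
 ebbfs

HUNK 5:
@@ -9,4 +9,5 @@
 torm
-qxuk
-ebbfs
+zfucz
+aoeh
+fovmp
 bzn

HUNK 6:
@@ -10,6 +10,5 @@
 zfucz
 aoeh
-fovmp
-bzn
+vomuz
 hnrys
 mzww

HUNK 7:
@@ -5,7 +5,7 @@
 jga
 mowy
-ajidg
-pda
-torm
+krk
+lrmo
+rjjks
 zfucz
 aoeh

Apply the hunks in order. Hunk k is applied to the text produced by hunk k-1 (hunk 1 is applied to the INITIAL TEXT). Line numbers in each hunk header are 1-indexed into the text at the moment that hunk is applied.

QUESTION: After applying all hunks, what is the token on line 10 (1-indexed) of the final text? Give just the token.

Hunk 1: at line 7 remove [sxw] add [hnrys] -> 9 lines: aoa usucp egftt oxqqo mowy knfbz osf hnrys mzww
Hunk 2: at line 6 remove [osf] add [qxuk,ebbfs,bzn] -> 11 lines: aoa usucp egftt oxqqo mowy knfbz qxuk ebbfs bzn hnrys mzww
Hunk 3: at line 1 remove [egftt,oxqqo] add [fueun,chams,jga] -> 12 lines: aoa usucp fueun chams jga mowy knfbz qxuk ebbfs bzn hnrys mzww
Hunk 4: at line 5 remove [knfbz] add [ajidg,pda,torm] -> 14 lines: aoa usucp fueun chams jga mowy ajidg pda torm qxuk ebbfs bzn hnrys mzww
Hunk 5: at line 9 remove [qxuk,ebbfs] add [zfucz,aoeh,fovmp] -> 15 lines: aoa usucp fueun chams jga mowy ajidg pda torm zfucz aoeh fovmp bzn hnrys mzww
Hunk 6: at line 10 remove [fovmp,bzn] add [vomuz] -> 14 lines: aoa usucp fueun chams jga mowy ajidg pda torm zfucz aoeh vomuz hnrys mzww
Hunk 7: at line 5 remove [ajidg,pda,torm] add [krk,lrmo,rjjks] -> 14 lines: aoa usucp fueun chams jga mowy krk lrmo rjjks zfucz aoeh vomuz hnrys mzww
Final line 10: zfucz

Answer: zfucz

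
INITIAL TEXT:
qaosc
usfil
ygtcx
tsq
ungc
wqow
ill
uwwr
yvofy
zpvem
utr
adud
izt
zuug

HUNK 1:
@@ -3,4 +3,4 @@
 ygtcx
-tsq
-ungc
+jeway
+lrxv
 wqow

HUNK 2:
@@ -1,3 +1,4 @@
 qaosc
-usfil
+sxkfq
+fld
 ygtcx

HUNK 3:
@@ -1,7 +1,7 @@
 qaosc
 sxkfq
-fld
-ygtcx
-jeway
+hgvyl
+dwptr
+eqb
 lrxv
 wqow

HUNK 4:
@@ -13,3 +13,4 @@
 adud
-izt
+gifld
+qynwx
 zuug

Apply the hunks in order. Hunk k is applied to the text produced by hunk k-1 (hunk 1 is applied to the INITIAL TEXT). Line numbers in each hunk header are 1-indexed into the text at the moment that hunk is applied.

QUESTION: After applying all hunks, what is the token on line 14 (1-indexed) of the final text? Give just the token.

Answer: gifld

Derivation:
Hunk 1: at line 3 remove [tsq,ungc] add [jeway,lrxv] -> 14 lines: qaosc usfil ygtcx jeway lrxv wqow ill uwwr yvofy zpvem utr adud izt zuug
Hunk 2: at line 1 remove [usfil] add [sxkfq,fld] -> 15 lines: qaosc sxkfq fld ygtcx jeway lrxv wqow ill uwwr yvofy zpvem utr adud izt zuug
Hunk 3: at line 1 remove [fld,ygtcx,jeway] add [hgvyl,dwptr,eqb] -> 15 lines: qaosc sxkfq hgvyl dwptr eqb lrxv wqow ill uwwr yvofy zpvem utr adud izt zuug
Hunk 4: at line 13 remove [izt] add [gifld,qynwx] -> 16 lines: qaosc sxkfq hgvyl dwptr eqb lrxv wqow ill uwwr yvofy zpvem utr adud gifld qynwx zuug
Final line 14: gifld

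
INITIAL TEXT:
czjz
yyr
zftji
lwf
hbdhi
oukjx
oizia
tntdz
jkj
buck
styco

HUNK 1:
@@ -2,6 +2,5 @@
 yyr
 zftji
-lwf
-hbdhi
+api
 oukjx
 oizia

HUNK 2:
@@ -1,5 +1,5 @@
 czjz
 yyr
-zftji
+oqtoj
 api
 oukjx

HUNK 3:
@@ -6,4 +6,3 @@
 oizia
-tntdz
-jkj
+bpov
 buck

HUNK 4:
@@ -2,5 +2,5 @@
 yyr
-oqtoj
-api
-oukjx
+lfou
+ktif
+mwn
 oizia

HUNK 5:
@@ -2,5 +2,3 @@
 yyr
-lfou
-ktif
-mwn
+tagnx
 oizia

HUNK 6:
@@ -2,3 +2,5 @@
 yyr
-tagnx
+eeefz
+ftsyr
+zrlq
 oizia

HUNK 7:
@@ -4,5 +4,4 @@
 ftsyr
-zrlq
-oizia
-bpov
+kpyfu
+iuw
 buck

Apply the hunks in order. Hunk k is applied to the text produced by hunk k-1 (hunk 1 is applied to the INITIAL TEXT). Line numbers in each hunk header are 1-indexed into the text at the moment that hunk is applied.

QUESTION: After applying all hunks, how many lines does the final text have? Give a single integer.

Hunk 1: at line 2 remove [lwf,hbdhi] add [api] -> 10 lines: czjz yyr zftji api oukjx oizia tntdz jkj buck styco
Hunk 2: at line 1 remove [zftji] add [oqtoj] -> 10 lines: czjz yyr oqtoj api oukjx oizia tntdz jkj buck styco
Hunk 3: at line 6 remove [tntdz,jkj] add [bpov] -> 9 lines: czjz yyr oqtoj api oukjx oizia bpov buck styco
Hunk 4: at line 2 remove [oqtoj,api,oukjx] add [lfou,ktif,mwn] -> 9 lines: czjz yyr lfou ktif mwn oizia bpov buck styco
Hunk 5: at line 2 remove [lfou,ktif,mwn] add [tagnx] -> 7 lines: czjz yyr tagnx oizia bpov buck styco
Hunk 6: at line 2 remove [tagnx] add [eeefz,ftsyr,zrlq] -> 9 lines: czjz yyr eeefz ftsyr zrlq oizia bpov buck styco
Hunk 7: at line 4 remove [zrlq,oizia,bpov] add [kpyfu,iuw] -> 8 lines: czjz yyr eeefz ftsyr kpyfu iuw buck styco
Final line count: 8

Answer: 8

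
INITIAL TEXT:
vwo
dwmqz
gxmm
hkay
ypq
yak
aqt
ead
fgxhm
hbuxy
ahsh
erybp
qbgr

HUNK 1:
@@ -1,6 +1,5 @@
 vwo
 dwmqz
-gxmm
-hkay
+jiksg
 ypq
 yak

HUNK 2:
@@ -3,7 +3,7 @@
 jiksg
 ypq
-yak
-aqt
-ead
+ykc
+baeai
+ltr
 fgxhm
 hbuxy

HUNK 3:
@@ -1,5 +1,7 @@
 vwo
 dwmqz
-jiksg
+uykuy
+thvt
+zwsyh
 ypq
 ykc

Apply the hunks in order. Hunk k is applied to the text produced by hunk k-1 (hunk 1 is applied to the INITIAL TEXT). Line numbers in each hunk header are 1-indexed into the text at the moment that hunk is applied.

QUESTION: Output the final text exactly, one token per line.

Answer: vwo
dwmqz
uykuy
thvt
zwsyh
ypq
ykc
baeai
ltr
fgxhm
hbuxy
ahsh
erybp
qbgr

Derivation:
Hunk 1: at line 1 remove [gxmm,hkay] add [jiksg] -> 12 lines: vwo dwmqz jiksg ypq yak aqt ead fgxhm hbuxy ahsh erybp qbgr
Hunk 2: at line 3 remove [yak,aqt,ead] add [ykc,baeai,ltr] -> 12 lines: vwo dwmqz jiksg ypq ykc baeai ltr fgxhm hbuxy ahsh erybp qbgr
Hunk 3: at line 1 remove [jiksg] add [uykuy,thvt,zwsyh] -> 14 lines: vwo dwmqz uykuy thvt zwsyh ypq ykc baeai ltr fgxhm hbuxy ahsh erybp qbgr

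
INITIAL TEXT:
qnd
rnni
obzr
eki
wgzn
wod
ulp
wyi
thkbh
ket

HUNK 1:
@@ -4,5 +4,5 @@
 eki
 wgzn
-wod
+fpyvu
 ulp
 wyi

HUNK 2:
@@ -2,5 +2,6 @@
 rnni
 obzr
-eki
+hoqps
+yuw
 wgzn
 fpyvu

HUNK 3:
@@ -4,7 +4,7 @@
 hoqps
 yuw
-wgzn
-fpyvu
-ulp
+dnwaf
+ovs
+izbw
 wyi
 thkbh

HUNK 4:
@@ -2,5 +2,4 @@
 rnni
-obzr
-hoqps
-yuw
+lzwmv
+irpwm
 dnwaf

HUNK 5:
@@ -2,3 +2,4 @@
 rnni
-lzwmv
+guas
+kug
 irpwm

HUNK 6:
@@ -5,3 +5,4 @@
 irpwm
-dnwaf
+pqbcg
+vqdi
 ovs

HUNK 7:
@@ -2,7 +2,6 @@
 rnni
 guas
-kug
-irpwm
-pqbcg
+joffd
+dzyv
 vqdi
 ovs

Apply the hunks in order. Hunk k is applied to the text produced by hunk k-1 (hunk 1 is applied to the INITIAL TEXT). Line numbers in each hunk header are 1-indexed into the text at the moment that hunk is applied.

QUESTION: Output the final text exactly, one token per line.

Hunk 1: at line 4 remove [wod] add [fpyvu] -> 10 lines: qnd rnni obzr eki wgzn fpyvu ulp wyi thkbh ket
Hunk 2: at line 2 remove [eki] add [hoqps,yuw] -> 11 lines: qnd rnni obzr hoqps yuw wgzn fpyvu ulp wyi thkbh ket
Hunk 3: at line 4 remove [wgzn,fpyvu,ulp] add [dnwaf,ovs,izbw] -> 11 lines: qnd rnni obzr hoqps yuw dnwaf ovs izbw wyi thkbh ket
Hunk 4: at line 2 remove [obzr,hoqps,yuw] add [lzwmv,irpwm] -> 10 lines: qnd rnni lzwmv irpwm dnwaf ovs izbw wyi thkbh ket
Hunk 5: at line 2 remove [lzwmv] add [guas,kug] -> 11 lines: qnd rnni guas kug irpwm dnwaf ovs izbw wyi thkbh ket
Hunk 6: at line 5 remove [dnwaf] add [pqbcg,vqdi] -> 12 lines: qnd rnni guas kug irpwm pqbcg vqdi ovs izbw wyi thkbh ket
Hunk 7: at line 2 remove [kug,irpwm,pqbcg] add [joffd,dzyv] -> 11 lines: qnd rnni guas joffd dzyv vqdi ovs izbw wyi thkbh ket

Answer: qnd
rnni
guas
joffd
dzyv
vqdi
ovs
izbw
wyi
thkbh
ket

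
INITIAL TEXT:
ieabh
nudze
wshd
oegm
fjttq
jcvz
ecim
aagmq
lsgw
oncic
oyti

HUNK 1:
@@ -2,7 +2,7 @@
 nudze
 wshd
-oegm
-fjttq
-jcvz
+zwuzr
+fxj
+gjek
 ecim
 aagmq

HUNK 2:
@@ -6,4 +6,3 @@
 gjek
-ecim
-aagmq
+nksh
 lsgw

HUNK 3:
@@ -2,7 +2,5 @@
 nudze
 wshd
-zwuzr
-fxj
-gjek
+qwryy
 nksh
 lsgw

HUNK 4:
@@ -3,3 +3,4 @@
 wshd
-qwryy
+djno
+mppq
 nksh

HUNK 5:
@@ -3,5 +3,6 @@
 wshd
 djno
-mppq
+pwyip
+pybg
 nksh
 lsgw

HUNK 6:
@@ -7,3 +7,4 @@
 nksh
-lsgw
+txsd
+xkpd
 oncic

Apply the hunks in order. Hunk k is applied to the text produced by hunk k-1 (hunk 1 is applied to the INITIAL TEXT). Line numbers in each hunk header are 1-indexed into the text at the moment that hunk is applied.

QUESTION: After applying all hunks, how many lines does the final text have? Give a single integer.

Hunk 1: at line 2 remove [oegm,fjttq,jcvz] add [zwuzr,fxj,gjek] -> 11 lines: ieabh nudze wshd zwuzr fxj gjek ecim aagmq lsgw oncic oyti
Hunk 2: at line 6 remove [ecim,aagmq] add [nksh] -> 10 lines: ieabh nudze wshd zwuzr fxj gjek nksh lsgw oncic oyti
Hunk 3: at line 2 remove [zwuzr,fxj,gjek] add [qwryy] -> 8 lines: ieabh nudze wshd qwryy nksh lsgw oncic oyti
Hunk 4: at line 3 remove [qwryy] add [djno,mppq] -> 9 lines: ieabh nudze wshd djno mppq nksh lsgw oncic oyti
Hunk 5: at line 3 remove [mppq] add [pwyip,pybg] -> 10 lines: ieabh nudze wshd djno pwyip pybg nksh lsgw oncic oyti
Hunk 6: at line 7 remove [lsgw] add [txsd,xkpd] -> 11 lines: ieabh nudze wshd djno pwyip pybg nksh txsd xkpd oncic oyti
Final line count: 11

Answer: 11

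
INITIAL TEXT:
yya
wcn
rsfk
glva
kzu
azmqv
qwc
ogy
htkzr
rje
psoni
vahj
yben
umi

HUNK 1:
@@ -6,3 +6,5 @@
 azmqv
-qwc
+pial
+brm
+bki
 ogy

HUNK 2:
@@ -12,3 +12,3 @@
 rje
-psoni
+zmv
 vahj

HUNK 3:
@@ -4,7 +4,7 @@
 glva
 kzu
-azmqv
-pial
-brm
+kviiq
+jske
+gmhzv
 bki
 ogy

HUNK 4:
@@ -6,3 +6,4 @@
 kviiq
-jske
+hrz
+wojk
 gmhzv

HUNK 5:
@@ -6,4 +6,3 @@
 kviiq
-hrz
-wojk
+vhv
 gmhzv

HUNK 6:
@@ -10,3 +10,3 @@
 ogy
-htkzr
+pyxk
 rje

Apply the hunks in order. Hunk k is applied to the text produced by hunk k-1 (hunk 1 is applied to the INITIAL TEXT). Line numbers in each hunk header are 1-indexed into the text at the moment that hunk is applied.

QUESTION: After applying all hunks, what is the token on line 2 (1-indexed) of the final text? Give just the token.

Answer: wcn

Derivation:
Hunk 1: at line 6 remove [qwc] add [pial,brm,bki] -> 16 lines: yya wcn rsfk glva kzu azmqv pial brm bki ogy htkzr rje psoni vahj yben umi
Hunk 2: at line 12 remove [psoni] add [zmv] -> 16 lines: yya wcn rsfk glva kzu azmqv pial brm bki ogy htkzr rje zmv vahj yben umi
Hunk 3: at line 4 remove [azmqv,pial,brm] add [kviiq,jske,gmhzv] -> 16 lines: yya wcn rsfk glva kzu kviiq jske gmhzv bki ogy htkzr rje zmv vahj yben umi
Hunk 4: at line 6 remove [jske] add [hrz,wojk] -> 17 lines: yya wcn rsfk glva kzu kviiq hrz wojk gmhzv bki ogy htkzr rje zmv vahj yben umi
Hunk 5: at line 6 remove [hrz,wojk] add [vhv] -> 16 lines: yya wcn rsfk glva kzu kviiq vhv gmhzv bki ogy htkzr rje zmv vahj yben umi
Hunk 6: at line 10 remove [htkzr] add [pyxk] -> 16 lines: yya wcn rsfk glva kzu kviiq vhv gmhzv bki ogy pyxk rje zmv vahj yben umi
Final line 2: wcn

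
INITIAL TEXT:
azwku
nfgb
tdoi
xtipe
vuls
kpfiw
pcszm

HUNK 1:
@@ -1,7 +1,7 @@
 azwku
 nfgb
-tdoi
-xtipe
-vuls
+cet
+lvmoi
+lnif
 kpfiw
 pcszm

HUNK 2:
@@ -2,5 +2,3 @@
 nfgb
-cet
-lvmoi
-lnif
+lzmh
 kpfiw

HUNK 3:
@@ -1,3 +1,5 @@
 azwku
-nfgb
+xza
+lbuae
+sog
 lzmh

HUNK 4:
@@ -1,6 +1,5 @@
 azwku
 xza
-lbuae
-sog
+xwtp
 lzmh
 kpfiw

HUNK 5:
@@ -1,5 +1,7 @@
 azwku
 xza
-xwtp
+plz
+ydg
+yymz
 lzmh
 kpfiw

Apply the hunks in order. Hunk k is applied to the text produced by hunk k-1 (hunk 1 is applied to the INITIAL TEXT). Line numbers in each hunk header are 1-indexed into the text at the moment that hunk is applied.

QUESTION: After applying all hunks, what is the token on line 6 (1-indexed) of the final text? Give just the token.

Answer: lzmh

Derivation:
Hunk 1: at line 1 remove [tdoi,xtipe,vuls] add [cet,lvmoi,lnif] -> 7 lines: azwku nfgb cet lvmoi lnif kpfiw pcszm
Hunk 2: at line 2 remove [cet,lvmoi,lnif] add [lzmh] -> 5 lines: azwku nfgb lzmh kpfiw pcszm
Hunk 3: at line 1 remove [nfgb] add [xza,lbuae,sog] -> 7 lines: azwku xza lbuae sog lzmh kpfiw pcszm
Hunk 4: at line 1 remove [lbuae,sog] add [xwtp] -> 6 lines: azwku xza xwtp lzmh kpfiw pcszm
Hunk 5: at line 1 remove [xwtp] add [plz,ydg,yymz] -> 8 lines: azwku xza plz ydg yymz lzmh kpfiw pcszm
Final line 6: lzmh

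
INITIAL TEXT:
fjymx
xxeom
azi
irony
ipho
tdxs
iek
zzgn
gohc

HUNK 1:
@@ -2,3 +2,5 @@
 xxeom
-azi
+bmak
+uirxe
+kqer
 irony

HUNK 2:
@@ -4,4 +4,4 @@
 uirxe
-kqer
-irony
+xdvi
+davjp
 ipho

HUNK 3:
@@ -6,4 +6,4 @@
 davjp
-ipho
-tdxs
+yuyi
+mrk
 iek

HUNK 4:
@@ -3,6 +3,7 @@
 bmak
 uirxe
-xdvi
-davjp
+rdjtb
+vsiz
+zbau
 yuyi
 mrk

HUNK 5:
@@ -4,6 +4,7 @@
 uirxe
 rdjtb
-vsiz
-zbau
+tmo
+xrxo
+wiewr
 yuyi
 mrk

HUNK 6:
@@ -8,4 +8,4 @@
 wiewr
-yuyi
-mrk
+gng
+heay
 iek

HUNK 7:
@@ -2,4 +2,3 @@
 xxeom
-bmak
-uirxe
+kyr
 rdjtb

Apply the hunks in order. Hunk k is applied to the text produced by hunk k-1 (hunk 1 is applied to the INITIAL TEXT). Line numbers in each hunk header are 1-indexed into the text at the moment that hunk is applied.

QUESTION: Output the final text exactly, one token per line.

Hunk 1: at line 2 remove [azi] add [bmak,uirxe,kqer] -> 11 lines: fjymx xxeom bmak uirxe kqer irony ipho tdxs iek zzgn gohc
Hunk 2: at line 4 remove [kqer,irony] add [xdvi,davjp] -> 11 lines: fjymx xxeom bmak uirxe xdvi davjp ipho tdxs iek zzgn gohc
Hunk 3: at line 6 remove [ipho,tdxs] add [yuyi,mrk] -> 11 lines: fjymx xxeom bmak uirxe xdvi davjp yuyi mrk iek zzgn gohc
Hunk 4: at line 3 remove [xdvi,davjp] add [rdjtb,vsiz,zbau] -> 12 lines: fjymx xxeom bmak uirxe rdjtb vsiz zbau yuyi mrk iek zzgn gohc
Hunk 5: at line 4 remove [vsiz,zbau] add [tmo,xrxo,wiewr] -> 13 lines: fjymx xxeom bmak uirxe rdjtb tmo xrxo wiewr yuyi mrk iek zzgn gohc
Hunk 6: at line 8 remove [yuyi,mrk] add [gng,heay] -> 13 lines: fjymx xxeom bmak uirxe rdjtb tmo xrxo wiewr gng heay iek zzgn gohc
Hunk 7: at line 2 remove [bmak,uirxe] add [kyr] -> 12 lines: fjymx xxeom kyr rdjtb tmo xrxo wiewr gng heay iek zzgn gohc

Answer: fjymx
xxeom
kyr
rdjtb
tmo
xrxo
wiewr
gng
heay
iek
zzgn
gohc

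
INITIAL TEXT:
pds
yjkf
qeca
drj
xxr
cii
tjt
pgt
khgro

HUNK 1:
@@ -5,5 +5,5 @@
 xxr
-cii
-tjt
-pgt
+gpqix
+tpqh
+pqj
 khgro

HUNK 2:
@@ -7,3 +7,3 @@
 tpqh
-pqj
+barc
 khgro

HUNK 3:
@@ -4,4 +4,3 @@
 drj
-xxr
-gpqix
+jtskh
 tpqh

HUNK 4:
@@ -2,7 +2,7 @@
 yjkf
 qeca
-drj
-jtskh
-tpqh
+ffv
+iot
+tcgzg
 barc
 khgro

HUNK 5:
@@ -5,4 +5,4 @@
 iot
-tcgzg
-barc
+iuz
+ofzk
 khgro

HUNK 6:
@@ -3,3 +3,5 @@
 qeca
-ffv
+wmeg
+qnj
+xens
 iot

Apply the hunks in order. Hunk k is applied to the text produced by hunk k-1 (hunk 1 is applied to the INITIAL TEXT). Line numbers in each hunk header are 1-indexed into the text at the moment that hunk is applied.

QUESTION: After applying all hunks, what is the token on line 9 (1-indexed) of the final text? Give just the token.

Hunk 1: at line 5 remove [cii,tjt,pgt] add [gpqix,tpqh,pqj] -> 9 lines: pds yjkf qeca drj xxr gpqix tpqh pqj khgro
Hunk 2: at line 7 remove [pqj] add [barc] -> 9 lines: pds yjkf qeca drj xxr gpqix tpqh barc khgro
Hunk 3: at line 4 remove [xxr,gpqix] add [jtskh] -> 8 lines: pds yjkf qeca drj jtskh tpqh barc khgro
Hunk 4: at line 2 remove [drj,jtskh,tpqh] add [ffv,iot,tcgzg] -> 8 lines: pds yjkf qeca ffv iot tcgzg barc khgro
Hunk 5: at line 5 remove [tcgzg,barc] add [iuz,ofzk] -> 8 lines: pds yjkf qeca ffv iot iuz ofzk khgro
Hunk 6: at line 3 remove [ffv] add [wmeg,qnj,xens] -> 10 lines: pds yjkf qeca wmeg qnj xens iot iuz ofzk khgro
Final line 9: ofzk

Answer: ofzk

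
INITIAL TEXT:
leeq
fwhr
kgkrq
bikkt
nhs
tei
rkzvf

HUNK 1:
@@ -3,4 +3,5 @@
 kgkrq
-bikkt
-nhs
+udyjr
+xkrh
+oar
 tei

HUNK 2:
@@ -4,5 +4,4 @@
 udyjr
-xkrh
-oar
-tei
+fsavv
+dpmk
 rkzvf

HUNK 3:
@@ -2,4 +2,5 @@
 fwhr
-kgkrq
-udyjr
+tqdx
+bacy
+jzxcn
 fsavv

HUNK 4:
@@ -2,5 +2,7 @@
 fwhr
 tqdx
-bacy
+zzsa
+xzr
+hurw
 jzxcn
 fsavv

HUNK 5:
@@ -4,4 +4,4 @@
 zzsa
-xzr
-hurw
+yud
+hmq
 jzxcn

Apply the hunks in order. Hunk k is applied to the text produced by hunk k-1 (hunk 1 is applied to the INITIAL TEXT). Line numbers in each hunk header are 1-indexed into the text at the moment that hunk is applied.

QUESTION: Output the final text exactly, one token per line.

Answer: leeq
fwhr
tqdx
zzsa
yud
hmq
jzxcn
fsavv
dpmk
rkzvf

Derivation:
Hunk 1: at line 3 remove [bikkt,nhs] add [udyjr,xkrh,oar] -> 8 lines: leeq fwhr kgkrq udyjr xkrh oar tei rkzvf
Hunk 2: at line 4 remove [xkrh,oar,tei] add [fsavv,dpmk] -> 7 lines: leeq fwhr kgkrq udyjr fsavv dpmk rkzvf
Hunk 3: at line 2 remove [kgkrq,udyjr] add [tqdx,bacy,jzxcn] -> 8 lines: leeq fwhr tqdx bacy jzxcn fsavv dpmk rkzvf
Hunk 4: at line 2 remove [bacy] add [zzsa,xzr,hurw] -> 10 lines: leeq fwhr tqdx zzsa xzr hurw jzxcn fsavv dpmk rkzvf
Hunk 5: at line 4 remove [xzr,hurw] add [yud,hmq] -> 10 lines: leeq fwhr tqdx zzsa yud hmq jzxcn fsavv dpmk rkzvf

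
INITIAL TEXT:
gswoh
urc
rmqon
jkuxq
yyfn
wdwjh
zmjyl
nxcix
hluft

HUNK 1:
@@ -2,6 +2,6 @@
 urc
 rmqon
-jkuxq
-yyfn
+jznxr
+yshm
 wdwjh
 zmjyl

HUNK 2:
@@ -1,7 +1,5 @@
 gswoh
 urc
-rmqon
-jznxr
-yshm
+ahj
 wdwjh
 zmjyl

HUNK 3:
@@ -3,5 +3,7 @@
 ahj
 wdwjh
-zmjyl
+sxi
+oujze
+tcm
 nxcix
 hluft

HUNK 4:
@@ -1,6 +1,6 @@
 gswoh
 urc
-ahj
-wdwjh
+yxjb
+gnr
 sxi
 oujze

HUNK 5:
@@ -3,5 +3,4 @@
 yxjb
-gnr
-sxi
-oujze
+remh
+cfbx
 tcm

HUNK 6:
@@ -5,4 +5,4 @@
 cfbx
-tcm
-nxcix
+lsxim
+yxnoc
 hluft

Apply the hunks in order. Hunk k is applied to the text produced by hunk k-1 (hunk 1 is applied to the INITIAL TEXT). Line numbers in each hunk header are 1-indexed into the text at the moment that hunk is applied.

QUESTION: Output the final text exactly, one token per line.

Hunk 1: at line 2 remove [jkuxq,yyfn] add [jznxr,yshm] -> 9 lines: gswoh urc rmqon jznxr yshm wdwjh zmjyl nxcix hluft
Hunk 2: at line 1 remove [rmqon,jznxr,yshm] add [ahj] -> 7 lines: gswoh urc ahj wdwjh zmjyl nxcix hluft
Hunk 3: at line 3 remove [zmjyl] add [sxi,oujze,tcm] -> 9 lines: gswoh urc ahj wdwjh sxi oujze tcm nxcix hluft
Hunk 4: at line 1 remove [ahj,wdwjh] add [yxjb,gnr] -> 9 lines: gswoh urc yxjb gnr sxi oujze tcm nxcix hluft
Hunk 5: at line 3 remove [gnr,sxi,oujze] add [remh,cfbx] -> 8 lines: gswoh urc yxjb remh cfbx tcm nxcix hluft
Hunk 6: at line 5 remove [tcm,nxcix] add [lsxim,yxnoc] -> 8 lines: gswoh urc yxjb remh cfbx lsxim yxnoc hluft

Answer: gswoh
urc
yxjb
remh
cfbx
lsxim
yxnoc
hluft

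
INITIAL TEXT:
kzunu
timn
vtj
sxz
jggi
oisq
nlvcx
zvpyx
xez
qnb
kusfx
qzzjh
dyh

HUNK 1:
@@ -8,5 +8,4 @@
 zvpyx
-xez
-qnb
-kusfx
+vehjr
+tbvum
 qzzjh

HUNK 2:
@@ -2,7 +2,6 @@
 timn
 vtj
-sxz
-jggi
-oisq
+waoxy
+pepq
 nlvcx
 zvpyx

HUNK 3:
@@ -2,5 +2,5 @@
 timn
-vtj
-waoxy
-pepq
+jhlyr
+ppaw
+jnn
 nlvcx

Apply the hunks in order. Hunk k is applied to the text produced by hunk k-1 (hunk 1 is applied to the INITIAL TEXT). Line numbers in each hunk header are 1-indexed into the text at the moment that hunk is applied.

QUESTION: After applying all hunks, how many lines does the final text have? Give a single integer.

Answer: 11

Derivation:
Hunk 1: at line 8 remove [xez,qnb,kusfx] add [vehjr,tbvum] -> 12 lines: kzunu timn vtj sxz jggi oisq nlvcx zvpyx vehjr tbvum qzzjh dyh
Hunk 2: at line 2 remove [sxz,jggi,oisq] add [waoxy,pepq] -> 11 lines: kzunu timn vtj waoxy pepq nlvcx zvpyx vehjr tbvum qzzjh dyh
Hunk 3: at line 2 remove [vtj,waoxy,pepq] add [jhlyr,ppaw,jnn] -> 11 lines: kzunu timn jhlyr ppaw jnn nlvcx zvpyx vehjr tbvum qzzjh dyh
Final line count: 11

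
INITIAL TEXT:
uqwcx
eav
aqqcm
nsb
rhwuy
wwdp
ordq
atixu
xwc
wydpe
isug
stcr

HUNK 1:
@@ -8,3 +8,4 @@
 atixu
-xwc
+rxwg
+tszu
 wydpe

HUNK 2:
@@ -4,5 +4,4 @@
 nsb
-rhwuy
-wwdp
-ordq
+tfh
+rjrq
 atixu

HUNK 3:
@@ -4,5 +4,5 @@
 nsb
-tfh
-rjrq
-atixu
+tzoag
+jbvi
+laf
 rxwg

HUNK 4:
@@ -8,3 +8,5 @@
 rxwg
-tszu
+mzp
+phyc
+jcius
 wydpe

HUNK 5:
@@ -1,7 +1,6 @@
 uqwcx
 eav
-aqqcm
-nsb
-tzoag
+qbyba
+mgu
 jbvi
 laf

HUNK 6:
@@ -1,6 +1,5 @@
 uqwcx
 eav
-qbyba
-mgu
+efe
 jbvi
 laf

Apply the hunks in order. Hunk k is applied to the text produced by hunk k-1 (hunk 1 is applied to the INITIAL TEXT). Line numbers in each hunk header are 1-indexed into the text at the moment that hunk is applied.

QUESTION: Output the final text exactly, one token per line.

Hunk 1: at line 8 remove [xwc] add [rxwg,tszu] -> 13 lines: uqwcx eav aqqcm nsb rhwuy wwdp ordq atixu rxwg tszu wydpe isug stcr
Hunk 2: at line 4 remove [rhwuy,wwdp,ordq] add [tfh,rjrq] -> 12 lines: uqwcx eav aqqcm nsb tfh rjrq atixu rxwg tszu wydpe isug stcr
Hunk 3: at line 4 remove [tfh,rjrq,atixu] add [tzoag,jbvi,laf] -> 12 lines: uqwcx eav aqqcm nsb tzoag jbvi laf rxwg tszu wydpe isug stcr
Hunk 4: at line 8 remove [tszu] add [mzp,phyc,jcius] -> 14 lines: uqwcx eav aqqcm nsb tzoag jbvi laf rxwg mzp phyc jcius wydpe isug stcr
Hunk 5: at line 1 remove [aqqcm,nsb,tzoag] add [qbyba,mgu] -> 13 lines: uqwcx eav qbyba mgu jbvi laf rxwg mzp phyc jcius wydpe isug stcr
Hunk 6: at line 1 remove [qbyba,mgu] add [efe] -> 12 lines: uqwcx eav efe jbvi laf rxwg mzp phyc jcius wydpe isug stcr

Answer: uqwcx
eav
efe
jbvi
laf
rxwg
mzp
phyc
jcius
wydpe
isug
stcr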